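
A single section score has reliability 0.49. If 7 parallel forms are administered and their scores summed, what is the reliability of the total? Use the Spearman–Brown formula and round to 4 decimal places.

0.8706

ρ_k = kρ / (1 + (k−1)ρ) = 7·0.49 / (1 + 6·0.49) = 3.430 / 3.940 = 0.8706.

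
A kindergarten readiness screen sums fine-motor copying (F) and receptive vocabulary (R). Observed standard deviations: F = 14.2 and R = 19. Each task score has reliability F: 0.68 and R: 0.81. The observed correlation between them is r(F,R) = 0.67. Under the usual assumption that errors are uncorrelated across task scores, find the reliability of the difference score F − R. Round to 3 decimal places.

0.338

Var(F−R) = 14.2² + 19² − 2·14.2·19·0.67 = 562.64 − 361.532 = 201.108.
With uncorrelated errors the cross-covariances are all true-score covariance, so they carry over unchanged; only the diagonal terms shrink to ρᵢσᵢ².
True-score variance = [14.2²·0.68 + 19²·0.81] − 361.532 = 429.525 − 361.532 = 67.9932.
Reliability = 67.9932 / 201.108 = 0.338.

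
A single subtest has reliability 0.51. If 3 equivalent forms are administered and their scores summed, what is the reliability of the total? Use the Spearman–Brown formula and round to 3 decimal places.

ρ_k = kρ / (1 + (k−1)ρ) = 3·0.51 / (1 + 2·0.51) = 1.530 / 2.020 = 0.757.

0.757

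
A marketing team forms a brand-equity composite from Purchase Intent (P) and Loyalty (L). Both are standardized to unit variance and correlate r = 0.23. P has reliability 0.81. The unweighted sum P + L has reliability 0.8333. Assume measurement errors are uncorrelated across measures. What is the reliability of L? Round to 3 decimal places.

Var(P+L) = 2 + 2·0.23 = 2.460.
True-score variance = ρ_P + ρ_L + 2·0.23, so 0.8333 = (0.81 + ρ_L + 0.46) / 2.460.
ρ_L = 0.8333·2.460 − 0.81 − 0.46 = 0.780.

0.780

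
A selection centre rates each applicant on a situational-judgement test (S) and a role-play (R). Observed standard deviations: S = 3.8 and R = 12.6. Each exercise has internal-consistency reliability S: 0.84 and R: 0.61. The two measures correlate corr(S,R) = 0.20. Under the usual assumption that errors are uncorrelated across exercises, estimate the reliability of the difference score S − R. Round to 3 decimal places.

0.583

Var(S−R) = 3.8² + 12.6² − 2·3.8·12.6·0.20 = 173.2 − 19.152 = 154.048.
With uncorrelated errors the cross-covariances are all true-score covariance, so they carry over unchanged; only the diagonal terms shrink to ρᵢσᵢ².
True-score variance = [3.8²·0.84 + 12.6²·0.61] − 19.152 = 108.973 − 19.152 = 89.8212.
Reliability = 89.8212 / 154.048 = 0.583.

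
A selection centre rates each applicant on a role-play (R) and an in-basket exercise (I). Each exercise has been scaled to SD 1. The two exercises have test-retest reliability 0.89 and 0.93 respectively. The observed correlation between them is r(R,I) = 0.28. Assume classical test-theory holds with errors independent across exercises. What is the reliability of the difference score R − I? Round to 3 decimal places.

Var(R−I) = 1 + 1 − 2·0.28 = 2 − 0.56 = 1.44.
Under uncorrelated errors the observed covariances equal the true-score covariances, so only the own-variance terms attenuate.
True-score variance = [0.89 + 0.93] − 0.56 = 1.82 − 0.56 = 1.26.
Reliability = 1.26 / 1.44 = 0.875.

0.875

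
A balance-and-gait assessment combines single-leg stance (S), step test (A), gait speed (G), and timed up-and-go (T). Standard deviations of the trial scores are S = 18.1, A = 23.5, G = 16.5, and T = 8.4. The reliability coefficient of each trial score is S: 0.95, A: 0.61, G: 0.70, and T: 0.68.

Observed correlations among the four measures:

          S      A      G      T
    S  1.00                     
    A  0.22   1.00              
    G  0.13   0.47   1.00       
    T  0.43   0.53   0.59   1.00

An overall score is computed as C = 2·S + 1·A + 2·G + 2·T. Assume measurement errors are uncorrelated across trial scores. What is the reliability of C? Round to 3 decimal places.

Var(C) = 2²·18.1² + 23.5² + 2²·16.5² + 2²·8.4² + 2·[2·18.1·23.5·0.22 + 4·18.1·16.5·0.13 + 4·18.1·8.4·0.43 + 2·23.5·16.5·0.47 + 2·23.5·8.4·0.53 + 4·16.5·8.4·0.59] = 3233.93 + 3009.57 = 6243.5.
With uncorrelated errors the cross-covariances are all true-score covariance, so they carry over unchanged; only the diagonal terms shrink to ρᵢσᵢ².
True-score variance = [2²·18.1²·0.95 + 23.5²·0.61 + 2²·16.5²·0.70 + 2²·8.4²·0.68] + 3009.57 = 2536.01 + 3009.57 = 5545.59.
Reliability = 5545.59 / 6243.5 = 0.888.

0.888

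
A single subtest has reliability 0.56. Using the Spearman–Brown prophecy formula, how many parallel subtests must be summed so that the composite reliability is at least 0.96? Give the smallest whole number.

k ≥ ρ*(1−ρ₁)/(ρ₁(1−ρ*)) = 0.96·0.44 / (0.56·0.04) = 18.857.
Smallest integer k = 19.

19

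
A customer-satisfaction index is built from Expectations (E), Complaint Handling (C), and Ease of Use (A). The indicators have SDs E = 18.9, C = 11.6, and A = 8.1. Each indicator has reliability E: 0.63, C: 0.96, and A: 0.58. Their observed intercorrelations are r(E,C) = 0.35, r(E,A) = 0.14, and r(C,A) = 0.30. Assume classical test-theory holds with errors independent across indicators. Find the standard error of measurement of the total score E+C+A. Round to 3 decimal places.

Var(total) = 557.38 + 252.709 = 810.089.
True-score variance = 392.274 + 252.709 = 644.983, so reliability = 0.7962.
Error variance = 810.089 − 644.983 = 165.106; SEM = √165.106 = 12.849.

12.849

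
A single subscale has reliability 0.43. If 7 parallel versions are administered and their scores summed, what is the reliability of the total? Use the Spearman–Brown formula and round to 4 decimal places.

0.8408

ρ_k = kρ / (1 + (k−1)ρ) = 7·0.43 / (1 + 6·0.43) = 3.010 / 3.580 = 0.8408.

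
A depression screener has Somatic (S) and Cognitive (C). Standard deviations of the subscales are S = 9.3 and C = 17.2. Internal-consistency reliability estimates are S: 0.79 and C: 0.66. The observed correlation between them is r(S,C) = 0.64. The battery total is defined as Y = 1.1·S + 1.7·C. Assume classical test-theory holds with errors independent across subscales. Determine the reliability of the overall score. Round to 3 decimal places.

0.767

Var(Y) = 1.1²·9.3² + 1.7²·17.2² + 2·[1.87·9.3·17.2·0.64] = 959.63 + 382.88 = 1342.51.
Under uncorrelated errors the observed covariances equal the true-score covariances, so only the own-variance terms attenuate.
True-score variance = [1.1²·9.3²·0.79 + 1.7²·17.2²·0.66] + 382.88 = 646.961 + 382.88 = 1029.84.
Reliability = 1029.84 / 1342.51 = 0.767.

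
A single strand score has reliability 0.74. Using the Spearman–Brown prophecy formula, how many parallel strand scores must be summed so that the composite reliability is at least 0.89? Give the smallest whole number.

3

k ≥ ρ*(1−ρ₁)/(ρ₁(1−ρ*)) = 0.89·0.26 / (0.74·0.11) = 2.843.
Smallest integer k = 3.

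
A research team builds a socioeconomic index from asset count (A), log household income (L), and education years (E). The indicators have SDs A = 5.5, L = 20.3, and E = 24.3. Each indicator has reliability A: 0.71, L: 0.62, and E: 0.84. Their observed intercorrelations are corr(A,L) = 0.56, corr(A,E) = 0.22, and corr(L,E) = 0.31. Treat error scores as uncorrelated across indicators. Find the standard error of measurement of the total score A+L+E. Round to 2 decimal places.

16.12

Var(total) = 1032.83 + 489.694 = 1522.52.
True-score variance = 772.985 + 489.694 = 1262.68, so reliability = 0.8293.
Error variance = 1522.52 − 1262.68 = 259.845; SEM = √259.845 = 16.12.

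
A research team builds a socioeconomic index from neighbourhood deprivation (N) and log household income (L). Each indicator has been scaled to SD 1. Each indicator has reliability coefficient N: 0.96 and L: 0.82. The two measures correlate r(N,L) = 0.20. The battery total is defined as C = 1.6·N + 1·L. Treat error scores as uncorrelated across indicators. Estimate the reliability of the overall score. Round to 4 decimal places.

0.9328

Var(C) = 1.6² + 1 + 2·[1.6·0.20] = 3.56 + 0.64 = 4.2.
With uncorrelated errors the cross-covariances are all true-score covariance, so they carry over unchanged; only the diagonal terms shrink to ρᵢσᵢ².
True-score variance = [1.6²·0.96 + 0.82] + 0.64 = 3.2776 + 0.64 = 3.9176.
Reliability = 3.9176 / 4.2 = 0.9328.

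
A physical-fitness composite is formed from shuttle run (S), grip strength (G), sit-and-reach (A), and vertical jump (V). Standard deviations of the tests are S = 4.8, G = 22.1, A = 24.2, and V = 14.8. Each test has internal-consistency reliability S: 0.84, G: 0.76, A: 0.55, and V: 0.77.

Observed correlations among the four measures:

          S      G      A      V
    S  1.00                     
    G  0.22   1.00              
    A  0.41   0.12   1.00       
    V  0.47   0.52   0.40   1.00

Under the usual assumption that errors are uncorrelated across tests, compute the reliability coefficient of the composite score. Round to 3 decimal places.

0.809

Var(S+G+A+V) = 4.8² + 22.1² + 24.2² + 14.8² + 2·[4.8·22.1·0.22 + 4.8·24.2·0.41 + 4.8·14.8·0.47 + 22.1·24.2·0.12 + 22.1·14.8·0.52 + 24.2·14.8·0.40] = 1316.13 + 963.752 = 2279.88.
With uncorrelated errors the cross-covariances are all true-score covariance, so they carry over unchanged; only the diagonal terms shrink to ρᵢσᵢ².
True-score variance = [4.8²·0.84 + 22.1²·0.76 + 24.2²·0.55 + 14.8²·0.77] + 963.752 = 881.308 + 963.752 = 1845.06.
Reliability = 1845.06 / 2279.88 = 0.809.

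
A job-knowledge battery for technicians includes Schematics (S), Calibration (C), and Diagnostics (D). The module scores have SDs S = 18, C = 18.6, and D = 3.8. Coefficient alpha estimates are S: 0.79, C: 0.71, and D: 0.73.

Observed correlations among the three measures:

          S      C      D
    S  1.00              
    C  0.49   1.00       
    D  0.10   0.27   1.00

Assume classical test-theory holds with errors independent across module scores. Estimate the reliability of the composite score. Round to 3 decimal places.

0.838

Var(S+C+D) = 18² + 18.6² + 3.8² + 2·[18·18.6·0.49 + 18·3.8·0.10 + 18.6·3.8·0.27] = 684.4 + 379.951 = 1064.35.
With uncorrelated errors the cross-covariances are all true-score covariance, so they carry over unchanged; only the diagonal terms shrink to ρᵢσᵢ².
True-score variance = [18²·0.79 + 18.6²·0.71 + 3.8²·0.73] + 379.951 = 512.133 + 379.951 = 892.084.
Reliability = 892.084 / 1064.35 = 0.838.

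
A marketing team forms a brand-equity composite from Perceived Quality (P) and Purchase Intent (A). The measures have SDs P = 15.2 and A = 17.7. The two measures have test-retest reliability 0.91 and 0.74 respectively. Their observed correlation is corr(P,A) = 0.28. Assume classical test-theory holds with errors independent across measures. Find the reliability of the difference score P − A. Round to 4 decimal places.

0.7403

Var(P−A) = 15.2² + 17.7² − 2·15.2·17.7·0.28 = 544.33 − 150.662 = 393.668.
With uncorrelated errors the cross-covariances are all true-score covariance, so they carry over unchanged; only the diagonal terms shrink to ρᵢσᵢ².
True-score variance = [15.2²·0.91 + 17.7²·0.74] − 150.662 = 442.081 − 150.662 = 291.419.
Reliability = 291.419 / 393.668 = 0.7403.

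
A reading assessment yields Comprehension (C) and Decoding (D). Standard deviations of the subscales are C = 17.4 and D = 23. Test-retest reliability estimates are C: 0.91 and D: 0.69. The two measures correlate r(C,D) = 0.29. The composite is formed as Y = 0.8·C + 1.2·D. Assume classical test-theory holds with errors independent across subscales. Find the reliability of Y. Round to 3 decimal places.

0.785

Var(Y) = 0.8²·17.4² + 1.2²·23² + 2·[0.96·17.4·23·0.29] = 955.526 + 222.831 = 1178.36.
With uncorrelated errors the cross-covariances are all true-score covariance, so they carry over unchanged; only the diagonal terms shrink to ρᵢσᵢ².
True-score variance = [0.8²·17.4²·0.91 + 1.2²·23²·0.69] + 222.831 = 701.942 + 222.831 = 924.773.
Reliability = 924.773 / 1178.36 = 0.785.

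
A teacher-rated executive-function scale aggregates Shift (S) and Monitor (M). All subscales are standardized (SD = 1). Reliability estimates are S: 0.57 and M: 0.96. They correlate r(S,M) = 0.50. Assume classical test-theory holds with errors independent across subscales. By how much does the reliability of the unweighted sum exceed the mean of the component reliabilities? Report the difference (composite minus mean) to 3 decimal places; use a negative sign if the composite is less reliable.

Var(sum) = 2 + 1 = 3; true-score variance = 1.53 + 1 = 2.53; composite reliability = 0.8433.
Mean component reliability = 0.7650.
Difference = 0.8433 − 0.7650 = 0.078.

0.078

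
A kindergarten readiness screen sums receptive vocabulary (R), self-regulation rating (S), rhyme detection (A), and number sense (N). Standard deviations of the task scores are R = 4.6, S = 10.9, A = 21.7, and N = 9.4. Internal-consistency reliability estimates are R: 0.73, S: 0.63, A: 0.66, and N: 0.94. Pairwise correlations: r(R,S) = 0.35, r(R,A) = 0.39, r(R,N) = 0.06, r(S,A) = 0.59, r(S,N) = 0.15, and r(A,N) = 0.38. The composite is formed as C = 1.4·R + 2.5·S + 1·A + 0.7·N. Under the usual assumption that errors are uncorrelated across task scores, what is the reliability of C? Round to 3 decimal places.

Var(C) = 1.4²·4.6² + 2.5²·10.9² + 21.7² + 0.7²·9.4² + 2·[3.5·4.6·10.9·0.35 + 1.4·4.6·21.7·0.39 + 0.98·4.6·9.4·0.06 + 2.5·10.9·21.7·0.59 + 1.75·10.9·9.4·0.15 + 0.7·21.7·9.4·0.38] = 1298.22 + 1097 = 2395.23.
Under uncorrelated errors the observed covariances equal the true-score covariances, so only the own-variance terms attenuate.
True-score variance = [1.4²·4.6²·0.73 + 2.5²·10.9²·0.63 + 21.7²·0.66 + 0.7²·9.4²·0.94] + 1097 = 849.576 + 1097 = 1946.58.
Reliability = 1946.58 / 2395.23 = 0.813.

0.813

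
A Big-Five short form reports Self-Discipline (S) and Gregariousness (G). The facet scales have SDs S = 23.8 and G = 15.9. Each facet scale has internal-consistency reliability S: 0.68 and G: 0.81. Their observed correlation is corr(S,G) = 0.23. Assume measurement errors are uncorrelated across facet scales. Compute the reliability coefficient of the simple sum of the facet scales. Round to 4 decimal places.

Var(S+G) = 23.8² + 15.9² + 2·[23.8·15.9·0.23] = 819.25 + 174.073 = 993.323.
Under uncorrelated errors the observed covariances equal the true-score covariances, so only the own-variance terms attenuate.
True-score variance = [23.8²·0.68 + 15.9²·0.81] + 174.073 = 589.955 + 174.073 = 764.029.
Reliability = 764.029 / 993.323 = 0.7692.

0.7692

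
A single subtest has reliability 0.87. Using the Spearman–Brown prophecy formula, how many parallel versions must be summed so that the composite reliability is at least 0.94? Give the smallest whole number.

3

k ≥ ρ*(1−ρ₁)/(ρ₁(1−ρ*)) = 0.94·0.13 / (0.87·0.06) = 2.341.
Smallest integer k = 3.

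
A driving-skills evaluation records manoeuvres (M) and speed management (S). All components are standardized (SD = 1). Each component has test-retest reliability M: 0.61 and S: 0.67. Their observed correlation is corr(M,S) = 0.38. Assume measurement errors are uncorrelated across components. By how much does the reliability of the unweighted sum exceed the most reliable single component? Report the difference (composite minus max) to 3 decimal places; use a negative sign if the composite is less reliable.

Var(sum) = 2 + 0.76 = 2.76; true-score variance = 1.28 + 0.76 = 2.04; composite reliability = 0.7391.
Max component reliability = 0.6700.
Difference = 0.7391 − 0.6700 = 0.069.

0.069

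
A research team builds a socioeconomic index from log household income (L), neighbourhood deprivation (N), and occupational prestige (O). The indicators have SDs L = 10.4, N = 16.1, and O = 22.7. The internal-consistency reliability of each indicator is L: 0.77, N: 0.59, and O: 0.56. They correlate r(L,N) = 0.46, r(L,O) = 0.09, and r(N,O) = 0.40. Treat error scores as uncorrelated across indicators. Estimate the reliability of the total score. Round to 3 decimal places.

Var(L+N+O) = 10.4² + 16.1² + 22.7² + 2·[10.4·16.1·0.46 + 10.4·22.7·0.09 + 16.1·22.7·0.40] = 882.66 + 488.915 = 1371.58.
Because errors are independent across components, Cov(Tᵢ,Tⱼ) = Cov(Xᵢ,Xⱼ); the off-diagonal part of the true-score variance is the same as above.
True-score variance = [10.4²·0.77 + 16.1²·0.59 + 22.7²·0.56] + 488.915 = 524.78 + 488.915 = 1013.69.
Reliability = 1013.69 / 1371.58 = 0.739.

0.739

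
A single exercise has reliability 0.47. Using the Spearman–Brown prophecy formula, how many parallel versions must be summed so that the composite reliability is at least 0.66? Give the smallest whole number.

k ≥ ρ*(1−ρ₁)/(ρ₁(1−ρ*)) = 0.66·0.53 / (0.47·0.34) = 2.189.
Smallest integer k = 3.

3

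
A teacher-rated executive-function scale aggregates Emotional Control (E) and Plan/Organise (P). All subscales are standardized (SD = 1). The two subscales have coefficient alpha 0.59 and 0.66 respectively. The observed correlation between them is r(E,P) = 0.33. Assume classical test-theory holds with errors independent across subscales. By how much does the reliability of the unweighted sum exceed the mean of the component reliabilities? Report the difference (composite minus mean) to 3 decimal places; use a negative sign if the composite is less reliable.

Var(sum) = 2 + 0.66 = 2.66; true-score variance = 1.25 + 0.66 = 1.91; composite reliability = 0.7180.
Mean component reliability = 0.6250.
Difference = 0.7180 − 0.6250 = 0.093.

0.093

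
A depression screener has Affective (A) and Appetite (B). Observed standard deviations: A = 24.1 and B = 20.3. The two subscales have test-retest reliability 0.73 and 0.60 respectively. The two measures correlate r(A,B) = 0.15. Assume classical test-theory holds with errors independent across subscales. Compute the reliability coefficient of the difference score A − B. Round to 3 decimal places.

0.620

Var(A−B) = 24.1² + 20.3² − 2·24.1·20.3·0.15 = 992.9 − 146.769 = 846.131.
Under uncorrelated errors the observed covariances equal the true-score covariances, so only the own-variance terms attenuate.
True-score variance = [24.1²·0.73 + 20.3²·0.60] − 146.769 = 671.245 − 146.769 = 524.476.
Reliability = 524.476 / 846.131 = 0.620.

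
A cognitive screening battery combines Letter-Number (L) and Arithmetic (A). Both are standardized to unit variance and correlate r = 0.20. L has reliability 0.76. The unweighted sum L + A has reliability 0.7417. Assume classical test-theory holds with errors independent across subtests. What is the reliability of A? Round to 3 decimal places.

0.620

Var(L+A) = 2 + 2·0.20 = 2.400.
True-score variance = ρ_L + ρ_A + 2·0.20, so 0.7417 = (0.76 + ρ_A + 0.40) / 2.400.
ρ_A = 0.7417·2.400 − 0.76 − 0.40 = 0.620.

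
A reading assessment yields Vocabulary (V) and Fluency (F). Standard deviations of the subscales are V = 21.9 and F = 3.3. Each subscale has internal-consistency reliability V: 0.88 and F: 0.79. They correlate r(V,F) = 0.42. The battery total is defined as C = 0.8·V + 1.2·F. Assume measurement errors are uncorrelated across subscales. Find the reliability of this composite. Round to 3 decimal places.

0.895

Var(C) = 0.8²·21.9² + 1.2²·3.3² + 2·[0.96·21.9·3.3·0.42] = 322.632 + 58.2785 = 380.911.
Under uncorrelated errors the observed covariances equal the true-score covariances, so only the own-variance terms attenuate.
True-score variance = [0.8²·21.9²·0.88 + 1.2²·3.3²·0.79] + 58.2785 = 282.505 + 58.2785 = 340.783.
Reliability = 340.783 / 380.911 = 0.895.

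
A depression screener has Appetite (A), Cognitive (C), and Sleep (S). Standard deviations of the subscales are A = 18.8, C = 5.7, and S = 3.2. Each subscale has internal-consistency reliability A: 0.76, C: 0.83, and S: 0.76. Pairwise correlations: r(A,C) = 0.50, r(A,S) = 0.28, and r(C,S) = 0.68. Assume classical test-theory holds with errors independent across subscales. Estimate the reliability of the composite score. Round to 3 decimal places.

0.835

Var(A+C+S) = 18.8² + 5.7² + 3.2² + 2·[18.8·5.7·0.50 + 18.8·3.2·0.28 + 5.7·3.2·0.68] = 396.17 + 165.656 = 561.826.
Because errors are independent across components, Cov(Tᵢ,Tⱼ) = Cov(Xᵢ,Xⱼ); the off-diagonal part of the true-score variance is the same as above.
True-score variance = [18.8²·0.76 + 5.7²·0.83 + 3.2²·0.76] + 165.656 = 303.364 + 165.656 = 469.02.
Reliability = 469.02 / 561.826 = 0.835.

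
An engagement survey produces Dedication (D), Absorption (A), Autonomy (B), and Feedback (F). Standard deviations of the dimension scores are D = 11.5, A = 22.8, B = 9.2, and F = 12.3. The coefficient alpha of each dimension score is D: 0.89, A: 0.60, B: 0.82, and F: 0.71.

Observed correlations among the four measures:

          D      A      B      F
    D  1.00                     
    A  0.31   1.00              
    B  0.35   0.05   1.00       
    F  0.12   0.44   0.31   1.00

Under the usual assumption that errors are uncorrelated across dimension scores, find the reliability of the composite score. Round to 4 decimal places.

0.8118

Var(D+A+B+F) = 11.5² + 22.8² + 9.2² + 12.3² + 2·[11.5·22.8·0.31 + 11.5·9.2·0.35 + 11.5·12.3·0.12 + 22.8·9.2·0.05 + 22.8·12.3·0.44 + 9.2·12.3·0.31] = 888.02 + 608.494 = 1496.51.
With uncorrelated errors the cross-covariances are all true-score covariance, so they carry over unchanged; only the diagonal terms shrink to ρᵢσᵢ².
True-score variance = [11.5²·0.89 + 22.8²·0.60 + 9.2²·0.82 + 12.3²·0.71] + 608.494 = 606.427 + 608.494 = 1214.92.
Reliability = 1214.92 / 1496.51 = 0.8118.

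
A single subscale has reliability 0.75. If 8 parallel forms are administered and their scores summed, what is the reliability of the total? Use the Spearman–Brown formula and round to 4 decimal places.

0.9600

ρ_k = kρ / (1 + (k−1)ρ) = 8·0.75 / (1 + 7·0.75) = 6.000 / 6.250 = 0.9600.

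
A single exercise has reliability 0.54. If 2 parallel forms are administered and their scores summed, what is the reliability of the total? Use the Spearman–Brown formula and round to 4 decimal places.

ρ_k = kρ / (1 + (k−1)ρ) = 2·0.54 / (1 + 1·0.54) = 1.080 / 1.540 = 0.7013.

0.7013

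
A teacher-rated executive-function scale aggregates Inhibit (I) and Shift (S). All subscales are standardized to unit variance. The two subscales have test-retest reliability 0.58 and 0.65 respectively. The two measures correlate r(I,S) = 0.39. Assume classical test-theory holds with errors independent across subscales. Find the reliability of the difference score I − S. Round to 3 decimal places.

0.369

Var(I−S) = 1 + 1 − 2·0.39 = 2 − 0.78 = 1.22.
With uncorrelated errors the cross-covariances are all true-score covariance, so they carry over unchanged; only the diagonal terms shrink to ρᵢσᵢ².
True-score variance = [0.58 + 0.65] − 0.78 = 1.23 − 0.78 = 0.45.
Reliability = 0.45 / 1.22 = 0.369.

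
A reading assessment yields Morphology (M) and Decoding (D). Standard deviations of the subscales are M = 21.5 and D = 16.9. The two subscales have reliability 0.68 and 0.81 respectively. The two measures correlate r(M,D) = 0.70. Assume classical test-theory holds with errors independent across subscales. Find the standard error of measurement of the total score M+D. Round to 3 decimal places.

Var(total) = 747.86 + 508.69 = 1256.55.
True-score variance = 545.674 + 508.69 = 1054.36, so reliability = 0.8391.
Error variance = 1256.55 − 1054.36 = 202.186; SEM = √202.186 = 14.219.

14.219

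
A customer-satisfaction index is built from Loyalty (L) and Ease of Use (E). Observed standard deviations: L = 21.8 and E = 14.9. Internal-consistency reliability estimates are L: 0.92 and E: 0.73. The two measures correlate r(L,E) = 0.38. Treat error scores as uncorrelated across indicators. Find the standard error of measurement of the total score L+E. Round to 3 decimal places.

9.898

Var(total) = 697.25 + 246.863 = 944.113.
True-score variance = 599.288 + 246.863 = 846.151, so reliability = 0.8962.
Error variance = 944.113 − 846.151 = 97.9619; SEM = √97.9619 = 9.898.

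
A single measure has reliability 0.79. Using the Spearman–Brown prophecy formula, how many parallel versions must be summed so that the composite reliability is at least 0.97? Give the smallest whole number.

9

k ≥ ρ*(1−ρ₁)/(ρ₁(1−ρ*)) = 0.97·0.21 / (0.79·0.03) = 8.595.
Smallest integer k = 9.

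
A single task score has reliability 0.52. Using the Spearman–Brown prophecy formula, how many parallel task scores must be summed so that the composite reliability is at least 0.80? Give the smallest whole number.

4

k ≥ ρ*(1−ρ₁)/(ρ₁(1−ρ*)) = 0.80·0.48 / (0.52·0.20) = 3.692.
Smallest integer k = 4.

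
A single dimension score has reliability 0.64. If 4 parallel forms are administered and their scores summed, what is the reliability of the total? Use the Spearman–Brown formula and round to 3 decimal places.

0.877

ρ_k = kρ / (1 + (k−1)ρ) = 4·0.64 / (1 + 3·0.64) = 2.560 / 2.920 = 0.877.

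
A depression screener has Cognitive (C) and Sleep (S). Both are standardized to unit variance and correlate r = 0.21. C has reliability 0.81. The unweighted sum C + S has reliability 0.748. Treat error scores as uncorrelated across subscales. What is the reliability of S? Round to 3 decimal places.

0.580

Var(C+S) = 2 + 2·0.21 = 2.420.
True-score variance = ρ_C + ρ_S + 2·0.21, so 0.748 = (0.81 + ρ_S + 0.42) / 2.420.
ρ_S = 0.748·2.420 − 0.81 − 0.42 = 0.580.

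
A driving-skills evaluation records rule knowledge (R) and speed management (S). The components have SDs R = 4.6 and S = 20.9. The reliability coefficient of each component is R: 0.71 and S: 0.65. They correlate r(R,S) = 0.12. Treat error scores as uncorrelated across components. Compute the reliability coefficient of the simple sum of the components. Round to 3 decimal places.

0.669

Var(R+S) = 4.6² + 20.9² + 2·[4.6·20.9·0.12] = 457.97 + 23.0736 = 481.044.
Under uncorrelated errors the observed covariances equal the true-score covariances, so only the own-variance terms attenuate.
True-score variance = [4.6²·0.71 + 20.9²·0.65] + 23.0736 = 298.95 + 23.0736 = 322.024.
Reliability = 322.024 / 481.044 = 0.669.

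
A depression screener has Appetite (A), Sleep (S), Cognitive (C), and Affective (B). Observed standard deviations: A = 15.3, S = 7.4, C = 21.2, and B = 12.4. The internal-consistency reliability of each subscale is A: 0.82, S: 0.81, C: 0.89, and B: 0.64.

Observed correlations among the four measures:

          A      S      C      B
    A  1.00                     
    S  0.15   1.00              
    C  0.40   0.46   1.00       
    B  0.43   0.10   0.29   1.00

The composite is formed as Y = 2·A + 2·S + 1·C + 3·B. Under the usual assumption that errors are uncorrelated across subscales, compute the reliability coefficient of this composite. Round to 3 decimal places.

Var(Y) = 2²·15.3² + 2²·7.4² + 21.2² + 3²·12.4² + 2·[4·15.3·7.4·0.15 + 2·15.3·21.2·0.40 + 6·15.3·12.4·0.43 + 2·7.4·21.2·0.46 + 6·7.4·12.4·0.10 + 3·21.2·12.4·0.29] = 2988.68 + 2489.98 = 5478.66.
Under uncorrelated errors the observed covariances equal the true-score covariances, so only the own-variance terms attenuate.
True-score variance = [2²·15.3²·0.82 + 2²·7.4²·0.81 + 21.2²·0.89 + 3²·12.4²·0.64] + 2489.98 = 2230.9 + 2489.98 = 4720.87.
Reliability = 4720.87 / 5478.66 = 0.862.

0.862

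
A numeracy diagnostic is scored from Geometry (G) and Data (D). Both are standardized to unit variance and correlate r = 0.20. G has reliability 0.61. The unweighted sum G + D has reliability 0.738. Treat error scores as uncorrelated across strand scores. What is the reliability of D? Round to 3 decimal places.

Var(G+D) = 2 + 2·0.20 = 2.400.
True-score variance = ρ_G + ρ_D + 2·0.20, so 0.738 = (0.61 + ρ_D + 0.40) / 2.400.
ρ_D = 0.738·2.400 − 0.61 − 0.40 = 0.761.

0.761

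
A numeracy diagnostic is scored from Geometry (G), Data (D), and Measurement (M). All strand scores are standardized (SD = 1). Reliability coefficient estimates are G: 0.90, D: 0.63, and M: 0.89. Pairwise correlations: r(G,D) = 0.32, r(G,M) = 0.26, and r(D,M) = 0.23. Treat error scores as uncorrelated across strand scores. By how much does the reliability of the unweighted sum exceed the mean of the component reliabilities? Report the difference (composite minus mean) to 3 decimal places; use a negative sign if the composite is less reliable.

0.068

Var(sum) = 3 + 1.62 = 4.62; true-score variance = 2.42 + 1.62 = 4.04; composite reliability = 0.8745.
Mean component reliability = 0.8067.
Difference = 0.8745 − 0.8067 = 0.068.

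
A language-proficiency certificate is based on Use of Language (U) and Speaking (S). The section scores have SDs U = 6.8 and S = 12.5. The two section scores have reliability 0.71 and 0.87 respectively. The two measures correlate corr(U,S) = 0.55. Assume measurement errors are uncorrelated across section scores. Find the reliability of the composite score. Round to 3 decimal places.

Var(U+S) = 6.8² + 12.5² + 2·[6.8·12.5·0.55] = 202.49 + 93.5 = 295.99.
With uncorrelated errors the cross-covariances are all true-score covariance, so they carry over unchanged; only the diagonal terms shrink to ρᵢσᵢ².
True-score variance = [6.8²·0.71 + 12.5²·0.87] + 93.5 = 168.768 + 93.5 = 262.268.
Reliability = 262.268 / 295.99 = 0.886.

0.886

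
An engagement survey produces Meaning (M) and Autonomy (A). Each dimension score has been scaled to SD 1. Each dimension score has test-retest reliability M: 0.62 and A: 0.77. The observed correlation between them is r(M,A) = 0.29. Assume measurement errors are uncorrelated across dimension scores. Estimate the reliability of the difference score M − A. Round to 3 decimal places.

0.570

Var(M−A) = 1 + 1 − 2·0.29 = 2 − 0.58 = 1.42.
Under uncorrelated errors the observed covariances equal the true-score covariances, so only the own-variance terms attenuate.
True-score variance = [0.62 + 0.77] − 0.58 = 1.39 − 0.58 = 0.81.
Reliability = 0.81 / 1.42 = 0.570.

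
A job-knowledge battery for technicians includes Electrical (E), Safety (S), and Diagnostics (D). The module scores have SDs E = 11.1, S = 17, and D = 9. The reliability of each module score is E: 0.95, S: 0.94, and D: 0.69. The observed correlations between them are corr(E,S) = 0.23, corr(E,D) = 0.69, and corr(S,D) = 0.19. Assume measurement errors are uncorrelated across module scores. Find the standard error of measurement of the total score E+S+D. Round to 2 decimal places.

Var(total) = 493.21 + 282.804 = 776.014.
True-score variance = 444.599 + 282.804 = 727.403, so reliability = 0.9374.
Error variance = 776.014 − 727.403 = 48.6105; SEM = √48.6105 = 6.97.

6.97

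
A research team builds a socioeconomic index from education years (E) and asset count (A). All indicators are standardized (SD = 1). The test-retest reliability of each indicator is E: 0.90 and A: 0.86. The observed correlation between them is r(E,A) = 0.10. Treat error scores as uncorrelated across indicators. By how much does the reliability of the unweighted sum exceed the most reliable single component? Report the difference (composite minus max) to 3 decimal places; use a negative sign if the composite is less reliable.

Var(sum) = 2 + 0.2 = 2.2; true-score variance = 1.76 + 0.2 = 1.96; composite reliability = 0.8909.
Max component reliability = 0.9000.
Difference = 0.8909 − 0.9000 = -0.009.

-0.009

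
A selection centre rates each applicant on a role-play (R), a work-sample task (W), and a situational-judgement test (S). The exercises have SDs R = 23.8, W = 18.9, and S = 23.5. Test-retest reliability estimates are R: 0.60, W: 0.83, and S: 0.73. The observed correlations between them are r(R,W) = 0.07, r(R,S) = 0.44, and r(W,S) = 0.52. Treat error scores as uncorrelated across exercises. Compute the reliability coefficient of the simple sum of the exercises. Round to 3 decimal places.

0.825

Var(R+W+S) = 23.8² + 18.9² + 23.5² + 2·[23.8·18.9·0.07 + 23.8·23.5·0.44 + 18.9·23.5·0.52] = 1475.9 + 1017.07 = 2492.97.
With uncorrelated errors the cross-covariances are all true-score covariance, so they carry over unchanged; only the diagonal terms shrink to ρᵢσᵢ².
True-score variance = [23.8²·0.60 + 18.9²·0.83 + 23.5²·0.73] + 1017.07 = 1039.49 + 1017.07 = 2056.57.
Reliability = 2056.57 / 2492.97 = 0.825.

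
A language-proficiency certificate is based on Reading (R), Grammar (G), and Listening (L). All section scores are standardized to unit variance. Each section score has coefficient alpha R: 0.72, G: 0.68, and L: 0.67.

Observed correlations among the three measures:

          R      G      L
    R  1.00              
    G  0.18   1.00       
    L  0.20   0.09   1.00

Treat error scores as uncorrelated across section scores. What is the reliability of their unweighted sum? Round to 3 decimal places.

Var(R+G+L) = 3 + 2·[0.18 + 0.20 + 0.09] = 3 + 0.94 = 3.94.
With uncorrelated errors the cross-covariances are all true-score covariance, so they carry over unchanged; only the diagonal terms shrink to ρᵢσᵢ².
True-score variance = [0.72 + 0.68 + 0.67] + 0.94 = 2.07 + 0.94 = 3.01.
Reliability = 3.01 / 3.94 = 0.764.

0.764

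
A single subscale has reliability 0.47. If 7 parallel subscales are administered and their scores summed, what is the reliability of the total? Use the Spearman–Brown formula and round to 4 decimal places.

0.8613

ρ_k = kρ / (1 + (k−1)ρ) = 7·0.47 / (1 + 6·0.47) = 3.290 / 3.820 = 0.8613.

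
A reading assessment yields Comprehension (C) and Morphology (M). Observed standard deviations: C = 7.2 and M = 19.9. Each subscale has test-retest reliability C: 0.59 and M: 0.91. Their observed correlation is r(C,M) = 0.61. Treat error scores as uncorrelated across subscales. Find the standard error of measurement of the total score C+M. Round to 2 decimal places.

Var(total) = 447.85 + 174.802 = 622.652.
True-score variance = 390.955 + 174.802 = 565.756, so reliability = 0.9086.
Error variance = 622.652 − 565.756 = 56.8953; SEM = √56.8953 = 7.54.

7.54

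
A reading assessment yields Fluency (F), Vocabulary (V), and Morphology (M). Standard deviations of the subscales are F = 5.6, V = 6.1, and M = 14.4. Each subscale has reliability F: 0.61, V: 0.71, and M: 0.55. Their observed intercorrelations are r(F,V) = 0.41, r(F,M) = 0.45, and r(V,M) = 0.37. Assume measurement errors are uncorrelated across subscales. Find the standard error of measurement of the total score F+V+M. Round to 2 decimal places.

10.79

Var(total) = 275.93 + 165.589 = 441.519.
True-score variance = 159.597 + 165.589 = 325.185, so reliability = 0.7365.
Error variance = 441.519 − 325.185 = 116.333; SEM = √116.333 = 10.79.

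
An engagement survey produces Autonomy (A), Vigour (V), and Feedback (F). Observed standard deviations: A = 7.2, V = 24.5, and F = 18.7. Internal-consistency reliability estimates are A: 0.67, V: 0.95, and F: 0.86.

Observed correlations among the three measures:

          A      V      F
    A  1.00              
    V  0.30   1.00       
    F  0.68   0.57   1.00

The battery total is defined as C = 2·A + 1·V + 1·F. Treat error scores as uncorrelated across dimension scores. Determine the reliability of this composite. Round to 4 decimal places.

0.9347

Var(C) = 2²·7.2² + 24.5² + 18.7² + 2·[2·7.2·24.5·0.30 + 2·7.2·18.7·0.68 + 24.5·18.7·0.57] = 1157.3 + 1100.19 = 2257.49.
Because errors are independent across components, Cov(Tᵢ,Tⱼ) = Cov(Xᵢ,Xⱼ); the off-diagonal part of the true-score variance is the same as above.
True-score variance = [2²·7.2²·0.67 + 24.5²·0.95 + 18.7²·0.86] + 1100.19 = 1009.9 + 1100.19 = 2110.09.
Reliability = 2110.09 / 2257.49 = 0.9347.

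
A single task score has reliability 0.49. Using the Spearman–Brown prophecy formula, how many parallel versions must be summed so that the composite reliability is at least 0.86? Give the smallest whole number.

k ≥ ρ*(1−ρ₁)/(ρ₁(1−ρ*)) = 0.86·0.51 / (0.49·0.14) = 6.394.
Smallest integer k = 7.

7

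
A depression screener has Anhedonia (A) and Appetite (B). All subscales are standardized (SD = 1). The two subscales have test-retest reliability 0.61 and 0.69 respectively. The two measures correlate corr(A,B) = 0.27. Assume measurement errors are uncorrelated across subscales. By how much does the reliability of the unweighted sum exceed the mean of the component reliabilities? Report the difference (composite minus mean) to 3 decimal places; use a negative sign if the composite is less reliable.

Var(sum) = 2 + 0.54 = 2.54; true-score variance = 1.3 + 0.54 = 1.84; composite reliability = 0.7244.
Mean component reliability = 0.6500.
Difference = 0.7244 − 0.6500 = 0.074.

0.074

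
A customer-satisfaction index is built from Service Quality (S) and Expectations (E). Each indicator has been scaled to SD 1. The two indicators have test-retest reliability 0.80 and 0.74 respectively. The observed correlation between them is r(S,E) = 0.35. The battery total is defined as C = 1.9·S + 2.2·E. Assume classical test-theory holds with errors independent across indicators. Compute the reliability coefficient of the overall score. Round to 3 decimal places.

0.826

Var(C) = 1.9² + 2.2² + 2·[4.18·0.35] = 8.45 + 2.926 = 11.376.
Under uncorrelated errors the observed covariances equal the true-score covariances, so only the own-variance terms attenuate.
True-score variance = [1.9²·0.80 + 2.2²·0.74] + 2.926 = 6.4696 + 2.926 = 9.3956.
Reliability = 9.3956 / 11.376 = 0.826.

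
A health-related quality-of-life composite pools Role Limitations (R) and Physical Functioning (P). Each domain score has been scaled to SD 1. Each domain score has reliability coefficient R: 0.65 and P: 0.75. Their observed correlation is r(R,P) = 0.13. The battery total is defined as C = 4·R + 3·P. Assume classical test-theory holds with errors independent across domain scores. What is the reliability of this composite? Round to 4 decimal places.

0.7208

Var(C) = 4² + 3² + 2·[12·0.13] = 25 + 3.12 = 28.12.
With uncorrelated errors the cross-covariances are all true-score covariance, so they carry over unchanged; only the diagonal terms shrink to ρᵢσᵢ².
True-score variance = [4²·0.65 + 3²·0.75] + 3.12 = 17.15 + 3.12 = 20.27.
Reliability = 20.27 / 28.12 = 0.7208.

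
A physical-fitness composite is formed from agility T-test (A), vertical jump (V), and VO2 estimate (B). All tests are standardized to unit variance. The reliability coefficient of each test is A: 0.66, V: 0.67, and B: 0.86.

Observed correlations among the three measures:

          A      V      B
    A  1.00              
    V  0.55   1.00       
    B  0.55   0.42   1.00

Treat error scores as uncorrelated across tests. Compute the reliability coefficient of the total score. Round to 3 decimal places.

Var(A+V+B) = 3 + 2·[0.55 + 0.55 + 0.42] = 3 + 3.04 = 6.04.
Under uncorrelated errors the observed covariances equal the true-score covariances, so only the own-variance terms attenuate.
True-score variance = [0.66 + 0.67 + 0.86] + 3.04 = 2.19 + 3.04 = 5.23.
Reliability = 5.23 / 6.04 = 0.866.

0.866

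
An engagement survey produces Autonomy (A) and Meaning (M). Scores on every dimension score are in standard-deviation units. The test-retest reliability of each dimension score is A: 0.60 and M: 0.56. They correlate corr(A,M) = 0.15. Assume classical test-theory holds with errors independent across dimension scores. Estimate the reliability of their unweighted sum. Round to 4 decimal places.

0.6348

Var(A+M) = 2 + 2·[0.15] = 2 + 0.3 = 2.3.
With uncorrelated errors the cross-covariances are all true-score covariance, so they carry over unchanged; only the diagonal terms shrink to ρᵢσᵢ².
True-score variance = [0.60 + 0.56] + 0.3 = 1.16 + 0.3 = 1.46.
Reliability = 1.46 / 2.3 = 0.6348.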